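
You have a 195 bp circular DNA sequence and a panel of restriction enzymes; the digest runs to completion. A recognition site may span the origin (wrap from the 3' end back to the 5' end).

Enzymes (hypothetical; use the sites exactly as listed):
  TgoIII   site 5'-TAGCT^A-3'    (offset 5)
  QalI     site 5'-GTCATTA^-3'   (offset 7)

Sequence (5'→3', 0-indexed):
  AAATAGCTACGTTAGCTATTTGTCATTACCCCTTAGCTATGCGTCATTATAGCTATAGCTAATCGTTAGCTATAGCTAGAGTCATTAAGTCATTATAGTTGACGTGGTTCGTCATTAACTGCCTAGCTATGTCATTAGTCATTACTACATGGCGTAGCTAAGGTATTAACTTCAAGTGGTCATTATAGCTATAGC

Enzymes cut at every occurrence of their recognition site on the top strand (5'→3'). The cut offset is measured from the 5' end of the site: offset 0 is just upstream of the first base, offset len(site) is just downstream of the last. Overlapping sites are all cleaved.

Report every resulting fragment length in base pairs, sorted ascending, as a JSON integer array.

Scan for sites:
  TgoIII TAGCTA/5: at [3, 12, 33, 49, 55, 66, 72, 123, 154, 185] ⇒ [8, 17, 38, 54, 60, 71, 77, 128, 159, 190]
  QalI GTCATTA/7: at [21, 42, 80, 88, 110, 130, 137, 178] ⇒ [28, 49, 87, 95, 117, 137, 144, 185]

Pooled cuts: [8, 17, 28, 38, 49, 54, 60, 71, 77, 87, 95, 117, 128, 137, 144, 159, 185, 190]

Fragments:
  8→17: 9 bp
  17→28: 11 bp
  28→38: 10 bp
  38→49: 11 bp
  49→54: 5 bp
  54→60: 6 bp
  60→71: 11 bp
  71→77: 6 bp
  77→87: 10 bp
  87→95: 8 bp
  95→117: 22 bp
  117→128: 11 bp
  128→137: 9 bp
  137→144: 7 bp
  144→159: 15 bp
  159→185: 26 bp
  185→190: 5 bp
  190→8 (wrap): 195-190+8 = 13 bp

[5,5,6,6,7,8,9,9,10,10,11,11,11,11,13,15,22,26]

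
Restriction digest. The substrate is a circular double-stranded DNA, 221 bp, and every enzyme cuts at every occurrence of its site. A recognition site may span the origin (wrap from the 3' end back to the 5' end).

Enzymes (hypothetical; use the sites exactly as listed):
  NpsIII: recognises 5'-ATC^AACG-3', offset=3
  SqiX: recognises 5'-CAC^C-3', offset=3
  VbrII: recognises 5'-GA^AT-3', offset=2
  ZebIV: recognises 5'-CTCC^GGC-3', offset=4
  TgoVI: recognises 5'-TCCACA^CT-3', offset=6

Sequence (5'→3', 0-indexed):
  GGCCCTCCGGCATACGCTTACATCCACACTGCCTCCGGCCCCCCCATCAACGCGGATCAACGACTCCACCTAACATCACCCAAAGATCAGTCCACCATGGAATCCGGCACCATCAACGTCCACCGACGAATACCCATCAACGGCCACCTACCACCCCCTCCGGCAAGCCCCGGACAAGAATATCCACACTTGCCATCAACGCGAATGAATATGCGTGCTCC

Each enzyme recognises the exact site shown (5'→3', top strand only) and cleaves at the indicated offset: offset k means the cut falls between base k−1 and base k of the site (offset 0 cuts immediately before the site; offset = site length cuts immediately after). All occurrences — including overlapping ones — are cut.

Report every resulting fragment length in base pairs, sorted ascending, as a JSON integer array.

[4,4,6,6,7,7,7,8,8,9,9,9,9,9,9,10,10,11,12,13,16,18,20]

Scan for sites:
  NpsIII ATCAACG/3: at [45, 55, 111, 135, 194] ⇒ [48, 58, 114, 138, 197]
  SqiX CACC/3: at [66, 76, 92, 107, 120, 144, 151] ⇒ [69, 79, 95, 110, 123, 147, 154]
  VbrII GAAT/2: at [99, 127, 177, 202, 206] ⇒ [101, 129, 179, 204, 208]
  ZebIV CTCCGGC/4: at [4, 32, 157, 217] ⇒ [0, 8, 36, 161]
  TgoVI TCCACACT/6: at [22, 182] ⇒ [28, 188]

All cut coordinates (distinct, sorted): [0, 8, 28, 36, 48, 58, 69, 79, 95, 101, 110, 114, 123, 129, 138, 147, 154, 161, 179, 188, 197, 204, 208]

Fragments:
  0→8: 8 bp
  8→28: 20 bp
  28→36: 8 bp
  36→48: 12 bp
  48→58: 10 bp
  58→69: 11 bp
  69→79: 10 bp
  79→95: 16 bp
  95→101: 6 bp
  101→110: 9 bp
  110→114: 4 bp
  114→123: 9 bp
  123→129: 6 bp
  129→138: 9 bp
  138→147: 9 bp
  147→154: 7 bp
  154→161: 7 bp
  161→179: 18 bp
  179→188: 9 bp
  188→197: 9 bp
  197→204: 7 bp
  204→208: 4 bp
  208→0 (wrap): 221-208+0 = 13 bp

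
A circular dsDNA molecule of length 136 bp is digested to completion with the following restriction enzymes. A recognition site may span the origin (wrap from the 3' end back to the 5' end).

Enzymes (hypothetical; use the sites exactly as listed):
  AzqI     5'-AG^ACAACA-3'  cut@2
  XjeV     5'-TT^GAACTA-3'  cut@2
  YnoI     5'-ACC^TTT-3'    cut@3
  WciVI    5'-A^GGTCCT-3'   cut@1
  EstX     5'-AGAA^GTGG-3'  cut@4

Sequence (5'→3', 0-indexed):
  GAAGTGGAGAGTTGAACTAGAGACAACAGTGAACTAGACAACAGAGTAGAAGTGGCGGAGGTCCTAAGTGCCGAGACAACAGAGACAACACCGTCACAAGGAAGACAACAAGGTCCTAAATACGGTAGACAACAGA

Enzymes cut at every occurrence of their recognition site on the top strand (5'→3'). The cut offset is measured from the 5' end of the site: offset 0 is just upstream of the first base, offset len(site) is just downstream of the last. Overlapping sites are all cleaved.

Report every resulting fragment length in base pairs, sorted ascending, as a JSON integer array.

[7,8,9,9,10,11,14,15,16,17,20]

Scan for sites:
  AzqI AGACAACA/2: at [20, 35, 73, 82, 102, 126] ⇒ [22, 37, 75, 84, 104, 128]
  XjeV TTGAACTA/2: at [11] ⇒ [13]
  YnoI (ACCTTT, off=3): no sites
  WciVI AGGTCCT/1: at [58, 110] ⇒ [59, 111]
  EstX AGAAGTGG/4: at [47, 135] ⇒ [3, 51]

All cut coordinates (distinct, sorted): [3, 13, 22, 37, 51, 59, 75, 84, 104, 111, 128]

Fragment lengths:
  3→13: 10 bp
  13→22: 9 bp
  22→37: 15 bp
  37→51: 14 bp
  51→59: 8 bp
  59→75: 16 bp
  75→84: 9 bp
  84→104: 20 bp
  104→111: 7 bp
  111→128: 17 bp
  128→3 (wrap): 136-128+3 = 11 bp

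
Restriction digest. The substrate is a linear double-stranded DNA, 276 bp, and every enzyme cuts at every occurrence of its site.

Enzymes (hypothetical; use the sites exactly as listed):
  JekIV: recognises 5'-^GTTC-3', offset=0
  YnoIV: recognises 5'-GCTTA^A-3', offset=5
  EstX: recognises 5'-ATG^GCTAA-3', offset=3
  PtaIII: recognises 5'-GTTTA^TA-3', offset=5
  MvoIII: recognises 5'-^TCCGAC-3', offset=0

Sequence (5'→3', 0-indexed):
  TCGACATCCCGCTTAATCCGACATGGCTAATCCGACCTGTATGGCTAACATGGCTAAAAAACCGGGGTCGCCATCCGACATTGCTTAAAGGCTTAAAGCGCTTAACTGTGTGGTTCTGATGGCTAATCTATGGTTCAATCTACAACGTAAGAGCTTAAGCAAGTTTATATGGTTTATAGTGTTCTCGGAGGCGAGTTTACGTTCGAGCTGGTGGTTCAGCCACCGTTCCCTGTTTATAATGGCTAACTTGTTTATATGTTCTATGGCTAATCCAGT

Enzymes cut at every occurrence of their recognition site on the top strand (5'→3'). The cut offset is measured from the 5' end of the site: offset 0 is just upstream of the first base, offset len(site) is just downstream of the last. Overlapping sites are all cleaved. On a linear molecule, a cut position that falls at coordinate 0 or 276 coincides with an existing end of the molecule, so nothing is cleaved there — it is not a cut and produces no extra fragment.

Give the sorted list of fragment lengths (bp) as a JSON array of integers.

Site scan:
  JekIV (GTTC, off=0): starts [112, 132, 180, 200, 213, 224, 257] → cuts [112, 132, 180, 200, 213, 224, 257]
  YnoIV (GCTTAA, off=5): starts [10, 82, 90, 99, 152] → cuts [15, 87, 95, 104, 157]
  EstX (ATGGCTAA, off=3): starts [22, 40, 49, 118, 238, 262] → cuts [25, 43, 52, 121, 241, 265]
  PtaIII (GTTTATA, off=5): starts [162, 171, 231, 249] → cuts [167, 176, 236, 254]
  MvoIII (TCCGAC, off=0): starts [16, 30, 73] → cuts [16, 30, 73]

All cut coordinates (distinct, sorted): [15, 16, 25, 30, 43, 52, 73, 87, 95, 104, 112, 121, 132, 157, 167, 176, 180, 200, 213, 224, 236, 241, 254, 257, 265]

Fragments:
  [0,15): 15 bp
  [15,16): 1 bp
  [16,25): 9 bp
  [25,30): 5 bp
  [30,43): 13 bp
  [43,52): 9 bp
  [52,73): 21 bp
  [73,87): 14 bp
  [87,95): 8 bp
  [95,104): 9 bp
  [104,112): 8 bp
  [112,121): 9 bp
  [121,132): 11 bp
  [132,157): 25 bp
  [157,167): 10 bp
  [167,176): 9 bp
  [176,180): 4 bp
  [180,200): 20 bp
  [200,213): 13 bp
  [213,224): 11 bp
  [224,236): 12 bp
  [236,241): 5 bp
  [241,254): 13 bp
  [254,257): 3 bp
  [257,265): 8 bp
  [265,276): 11 bp

[1,3,4,5,5,8,8,8,9,9,9,9,9,10,11,11,11,12,13,13,13,14,15,20,21,25]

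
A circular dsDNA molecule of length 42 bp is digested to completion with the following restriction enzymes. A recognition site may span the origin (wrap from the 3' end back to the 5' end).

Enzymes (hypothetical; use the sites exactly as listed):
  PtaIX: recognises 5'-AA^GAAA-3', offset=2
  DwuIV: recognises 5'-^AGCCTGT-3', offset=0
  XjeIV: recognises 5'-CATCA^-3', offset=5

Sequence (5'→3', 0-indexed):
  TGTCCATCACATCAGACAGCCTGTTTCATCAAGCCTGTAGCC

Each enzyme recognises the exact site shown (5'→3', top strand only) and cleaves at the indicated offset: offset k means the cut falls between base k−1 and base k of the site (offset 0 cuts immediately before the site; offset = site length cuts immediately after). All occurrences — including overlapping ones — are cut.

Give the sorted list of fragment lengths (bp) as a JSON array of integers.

[3,5,7,13,14]

Per-enzyme occurrences:
  PtaIX (AAGAAA, off=2): no sites
  DwuIV AGCCTGT/0: at [17, 31, 38] ⇒ [17, 31, 38]
  XjeIV CATCA/5: at [4, 9, 26] ⇒ [9, 14, 31]

All cut coordinates (distinct, sorted): [9, 14, 17, 31, 38]

Fragments:
  9→14: 5 bp
  14→17: 3 bp
  17→31: 14 bp
  31→38: 7 bp
  38→9 (wrap): 42-38+9 = 13 bp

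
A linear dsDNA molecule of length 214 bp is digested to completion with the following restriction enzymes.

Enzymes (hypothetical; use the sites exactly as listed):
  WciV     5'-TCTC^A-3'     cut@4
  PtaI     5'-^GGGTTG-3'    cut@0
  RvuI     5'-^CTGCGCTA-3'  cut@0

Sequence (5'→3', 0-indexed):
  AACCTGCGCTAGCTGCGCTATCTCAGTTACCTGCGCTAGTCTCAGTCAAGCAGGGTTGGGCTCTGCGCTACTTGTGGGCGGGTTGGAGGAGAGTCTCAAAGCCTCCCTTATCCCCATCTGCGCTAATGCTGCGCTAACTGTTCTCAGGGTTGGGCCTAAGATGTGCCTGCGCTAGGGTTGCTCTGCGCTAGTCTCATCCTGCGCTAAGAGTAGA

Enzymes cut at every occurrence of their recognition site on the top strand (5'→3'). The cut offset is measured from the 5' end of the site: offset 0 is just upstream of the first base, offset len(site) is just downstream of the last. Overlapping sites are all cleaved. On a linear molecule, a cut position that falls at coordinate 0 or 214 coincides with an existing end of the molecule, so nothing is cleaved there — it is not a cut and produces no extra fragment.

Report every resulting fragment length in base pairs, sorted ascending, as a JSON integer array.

Site scan:
  WciV (TCTCA, off=4): starts [20, 39, 93, 141, 191] → cuts [24, 43, 97, 145, 195]
  PtaI (GGGTTG, off=0): starts [52, 79, 146, 174] → cuts [52, 79, 146, 174]
  RvuI (CTGCGCTA, off=0): starts [3, 12, 30, 62, 117, 128, 166, 182, 198] → cuts [3, 12, 30, 62, 117, 128, 166, 182, 198]

Pooled cuts: [3, 12, 24, 30, 43, 52, 62, 79, 97, 117, 128, 145, 146, 166, 174, 182, 195, 198]

Fragment lengths:
  [0,3): 3 bp
  [3,12): 9 bp
  [12,24): 12 bp
  [24,30): 6 bp
  [30,43): 13 bp
  [43,52): 9 bp
  [52,62): 10 bp
  [62,79): 17 bp
  [79,97): 18 bp
  [97,117): 20 bp
  [117,128): 11 bp
  [128,145): 17 bp
  [145,146): 1 bp
  [146,166): 20 bp
  [166,174): 8 bp
  [174,182): 8 bp
  [182,195): 13 bp
  [195,198): 3 bp
  [198,214): 16 bp

[1,3,3,6,8,8,9,9,10,11,12,13,13,16,17,17,18,20,20]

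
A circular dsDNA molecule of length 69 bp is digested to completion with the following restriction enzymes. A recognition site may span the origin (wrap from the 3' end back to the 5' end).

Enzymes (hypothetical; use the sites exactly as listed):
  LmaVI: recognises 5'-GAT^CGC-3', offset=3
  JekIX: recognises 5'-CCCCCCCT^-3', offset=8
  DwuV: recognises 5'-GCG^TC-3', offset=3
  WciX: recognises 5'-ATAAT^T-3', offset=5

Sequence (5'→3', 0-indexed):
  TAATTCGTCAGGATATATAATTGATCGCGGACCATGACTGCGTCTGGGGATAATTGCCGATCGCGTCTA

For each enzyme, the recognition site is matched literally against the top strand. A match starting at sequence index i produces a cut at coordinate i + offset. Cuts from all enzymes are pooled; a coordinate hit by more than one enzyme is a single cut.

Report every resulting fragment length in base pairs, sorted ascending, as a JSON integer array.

[4,4,7,8,12,17,17]

Site scan:
  LmaVI (GATCGC, off=3): starts [22, 58] → cuts [25, 61]
  JekIX (CCCCCCCT, off=8): no sites
  DwuV (GCGTC, off=3): starts [39, 62] → cuts [42, 65]
  WciX (ATAATT, off=5): starts [16, 49, 68] → cuts [4, 21, 54]

All cut coordinates (distinct, sorted): [4, 21, 25, 42, 54, 61, 65]

Fragment lengths:
  4→21: 17 bp
  21→25: 4 bp
  25→42: 17 bp
  42→54: 12 bp
  54→61: 7 bp
  61→65: 4 bp
  65→4 (wrap): 69-65+4 = 8 bp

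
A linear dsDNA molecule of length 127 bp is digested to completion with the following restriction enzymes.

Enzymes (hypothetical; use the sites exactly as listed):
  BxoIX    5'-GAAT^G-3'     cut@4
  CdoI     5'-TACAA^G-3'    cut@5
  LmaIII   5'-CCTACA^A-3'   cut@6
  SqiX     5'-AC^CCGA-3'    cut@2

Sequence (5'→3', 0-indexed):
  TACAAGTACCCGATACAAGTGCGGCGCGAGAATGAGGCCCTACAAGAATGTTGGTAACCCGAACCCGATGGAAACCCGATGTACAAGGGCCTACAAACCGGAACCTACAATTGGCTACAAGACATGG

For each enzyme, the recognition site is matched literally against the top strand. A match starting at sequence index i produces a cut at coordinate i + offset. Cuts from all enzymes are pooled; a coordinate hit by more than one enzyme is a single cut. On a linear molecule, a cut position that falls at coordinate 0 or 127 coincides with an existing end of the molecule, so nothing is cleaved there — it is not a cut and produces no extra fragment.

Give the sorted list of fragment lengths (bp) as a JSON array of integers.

Site scan:
  BxoIX (GAATG, off=4): starts [29, 45] → cuts [33, 49]
  CdoI (TACAAG, off=5): starts [0, 13, 40, 81, 115] → cuts [5, 18, 45, 86, 120]
  LmaIII (CCTACAA, off=6): starts [38, 89, 103] → cuts [44, 95, 109]
  SqiX (ACCCGA, off=2): starts [7, 56, 62, 73] → cuts [9, 58, 64, 75]

Pooled cuts: [5, 9, 18, 33, 44, 45, 49, 58, 64, 75, 86, 95, 109, 120]

Fragment lengths:
  [0,5): 5 bp
  [5,9): 4 bp
  [9,18): 9 bp
  [18,33): 15 bp
  [33,44): 11 bp
  [44,45): 1 bp
  [45,49): 4 bp
  [49,58): 9 bp
  [58,64): 6 bp
  [64,75): 11 bp
  [75,86): 11 bp
  [86,95): 9 bp
  [95,109): 14 bp
  [109,120): 11 bp
  [120,127): 7 bp

[1,4,4,5,6,7,9,9,9,11,11,11,11,14,15]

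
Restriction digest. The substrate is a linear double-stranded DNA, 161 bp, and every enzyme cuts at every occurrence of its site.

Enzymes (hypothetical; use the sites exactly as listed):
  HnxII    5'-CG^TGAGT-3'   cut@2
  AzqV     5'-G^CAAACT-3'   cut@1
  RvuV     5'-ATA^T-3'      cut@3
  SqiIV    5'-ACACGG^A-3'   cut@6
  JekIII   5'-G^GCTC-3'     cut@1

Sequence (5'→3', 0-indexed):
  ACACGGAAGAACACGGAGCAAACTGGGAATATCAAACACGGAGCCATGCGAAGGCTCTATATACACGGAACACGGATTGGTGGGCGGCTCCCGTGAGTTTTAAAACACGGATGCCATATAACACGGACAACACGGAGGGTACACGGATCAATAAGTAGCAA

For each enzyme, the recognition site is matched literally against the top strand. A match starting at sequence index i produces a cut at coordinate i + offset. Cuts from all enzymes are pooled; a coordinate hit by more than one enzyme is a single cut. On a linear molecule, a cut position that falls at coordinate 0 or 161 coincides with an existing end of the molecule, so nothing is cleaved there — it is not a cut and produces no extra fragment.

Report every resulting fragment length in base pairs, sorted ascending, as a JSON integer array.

Per-enzyme occurrences:
  HnxII CGTGAGT/2: at [91] ⇒ [93]
  AzqV GCAAACT/1: at [17] ⇒ [18]
  RvuV ATAT/3: at [28, 58, 115] ⇒ [31, 61, 118]
  SqiIV ACACGGA/6: at [0, 10, 35, 62, 69, 104, 120, 129, 140] ⇒ [6, 16, 41, 68, 75, 110, 126, 135, 146]
  JekIII GGCTC/1: at [52, 85] ⇒ [53, 86]

All cut coordinates (distinct, sorted): [6, 16, 18, 31, 41, 53, 61, 68, 75, 86, 93, 110, 118, 126, 135, 146]

Fragment lengths:
  [0,6): 6 bp
  [6,16): 10 bp
  [16,18): 2 bp
  [18,31): 13 bp
  [31,41): 10 bp
  [41,53): 12 bp
  [53,61): 8 bp
  [61,68): 7 bp
  [68,75): 7 bp
  [75,86): 11 bp
  [86,93): 7 bp
  [93,110): 17 bp
  [110,118): 8 bp
  [118,126): 8 bp
  [126,135): 9 bp
  [135,146): 11 bp
  [146,161): 15 bp

[2,6,7,7,7,8,8,8,9,10,10,11,11,12,13,15,17]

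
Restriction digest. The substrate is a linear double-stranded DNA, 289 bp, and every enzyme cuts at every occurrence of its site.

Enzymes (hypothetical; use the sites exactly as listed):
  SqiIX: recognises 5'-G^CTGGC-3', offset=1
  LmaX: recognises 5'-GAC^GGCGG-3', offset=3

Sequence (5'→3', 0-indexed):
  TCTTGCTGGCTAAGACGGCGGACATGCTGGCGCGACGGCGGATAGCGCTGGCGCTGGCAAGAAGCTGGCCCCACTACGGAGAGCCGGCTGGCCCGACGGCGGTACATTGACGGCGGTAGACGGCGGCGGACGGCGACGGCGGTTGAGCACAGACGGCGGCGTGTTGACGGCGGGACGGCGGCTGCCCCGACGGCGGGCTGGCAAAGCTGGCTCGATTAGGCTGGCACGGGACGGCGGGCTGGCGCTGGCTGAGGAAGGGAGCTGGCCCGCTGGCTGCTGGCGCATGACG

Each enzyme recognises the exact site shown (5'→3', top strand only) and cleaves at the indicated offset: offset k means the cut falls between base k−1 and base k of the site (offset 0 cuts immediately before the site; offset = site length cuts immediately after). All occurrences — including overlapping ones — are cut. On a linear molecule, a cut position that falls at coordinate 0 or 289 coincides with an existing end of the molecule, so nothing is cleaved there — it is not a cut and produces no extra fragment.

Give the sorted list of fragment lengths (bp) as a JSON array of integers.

[5,6,6,6,6,7,8,8,9,10,10,10,10,11,11,11,12,13,14,14,14,15,16,17,17,23]

Scan for sites:
  SqiIX (GCTGGC, off=1): starts [4, 25, 46, 52, 63, 86, 196, 205, 219, 237, 243, 260, 268, 275] → cuts [5, 26, 47, 53, 64, 87, 197, 206, 220, 238, 244, 261, 269, 276]
  LmaX (GACGGCGG, off=3): starts [13, 33, 94, 108, 118, 134, 151, 165, 173, 188, 229] → cuts [16, 36, 97, 111, 121, 137, 154, 168, 176, 191, 232]

All cut coordinates (distinct, sorted): [5, 16, 26, 36, 47, 53, 64, 87, 97, 111, 121, 137, 154, 168, 176, 191, 197, 206, 220, 232, 238, 244, 261, 269, 276]

Fragment lengths:
  [0,5): 5 bp
  [5,16): 11 bp
  [16,26): 10 bp
  [26,36): 10 bp
  [36,47): 11 bp
  [47,53): 6 bp
  [53,64): 11 bp
  [64,87): 23 bp
  [87,97): 10 bp
  [97,111): 14 bp
  [111,121): 10 bp
  [121,137): 16 bp
  [137,154): 17 bp
  [154,168): 14 bp
  [168,176): 8 bp
  [176,191): 15 bp
  [191,197): 6 bp
  [197,206): 9 bp
  [206,220): 14 bp
  [220,232): 12 bp
  [232,238): 6 bp
  [238,244): 6 bp
  [244,261): 17 bp
  [261,269): 8 bp
  [269,276): 7 bp
  [276,289): 13 bp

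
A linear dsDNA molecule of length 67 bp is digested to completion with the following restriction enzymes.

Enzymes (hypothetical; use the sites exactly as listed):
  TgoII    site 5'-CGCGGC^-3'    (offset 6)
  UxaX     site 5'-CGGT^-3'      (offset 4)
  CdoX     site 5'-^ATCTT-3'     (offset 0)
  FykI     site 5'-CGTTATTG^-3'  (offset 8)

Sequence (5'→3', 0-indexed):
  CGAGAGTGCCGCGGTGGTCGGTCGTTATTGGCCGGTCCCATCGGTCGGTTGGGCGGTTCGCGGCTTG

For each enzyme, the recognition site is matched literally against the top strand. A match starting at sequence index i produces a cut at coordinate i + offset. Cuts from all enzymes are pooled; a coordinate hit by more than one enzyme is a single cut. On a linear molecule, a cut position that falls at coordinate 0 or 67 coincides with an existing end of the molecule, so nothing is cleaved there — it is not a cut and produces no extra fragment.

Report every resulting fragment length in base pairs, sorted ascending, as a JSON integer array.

[3,4,6,7,7,8,8,9,15]

Site scan:
  TgoII CGCGGC/6: at [58] ⇒ [64]
  UxaX CGGT/4: at [11, 18, 32, 41, 45, 53] ⇒ [15, 22, 36, 45, 49, 57]
  CdoX (ATCTT, off=0): no sites
  FykI CGTTATTG/8: at [22] ⇒ [30]

All cut coordinates (distinct, sorted): [15, 22, 30, 36, 45, 49, 57, 64]

Fragments:
  [0,15): 15 bp
  [15,22): 7 bp
  [22,30): 8 bp
  [30,36): 6 bp
  [36,45): 9 bp
  [45,49): 4 bp
  [49,57): 8 bp
  [57,64): 7 bp
  [64,67): 3 bp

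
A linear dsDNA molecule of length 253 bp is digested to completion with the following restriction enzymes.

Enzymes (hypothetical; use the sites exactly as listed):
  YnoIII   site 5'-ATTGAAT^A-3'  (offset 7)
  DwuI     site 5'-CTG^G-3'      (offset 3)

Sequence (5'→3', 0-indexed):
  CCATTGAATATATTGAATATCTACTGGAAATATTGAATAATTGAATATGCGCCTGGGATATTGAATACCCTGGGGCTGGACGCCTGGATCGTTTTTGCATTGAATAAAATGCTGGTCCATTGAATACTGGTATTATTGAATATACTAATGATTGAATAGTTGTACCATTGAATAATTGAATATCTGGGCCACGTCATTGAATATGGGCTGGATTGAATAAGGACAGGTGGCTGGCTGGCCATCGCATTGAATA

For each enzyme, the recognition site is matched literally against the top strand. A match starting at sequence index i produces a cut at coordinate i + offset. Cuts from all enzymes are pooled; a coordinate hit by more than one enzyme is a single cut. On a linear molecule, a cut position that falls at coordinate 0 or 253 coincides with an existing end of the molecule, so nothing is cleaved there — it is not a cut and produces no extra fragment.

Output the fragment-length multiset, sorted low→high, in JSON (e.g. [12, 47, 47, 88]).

[1,4,4,5,6,6,8,8,8,8,8,8,9,9,9,9,11,11,12,12,15,15,16,16,16,19]

Site scan:
  YnoIII (ATTGAATA, off=7): starts [2, 11, 31, 39, 59, 98, 118, 134, 150, 166, 174, 195, 211, 245] → cuts [9, 18, 38, 46, 66, 105, 125, 141, 157, 173, 181, 202, 218, 252]
  DwuI (CTGG, off=3): starts [23, 52, 69, 75, 83, 111, 126, 183, 207, 230, 234] → cuts [26, 55, 72, 78, 86, 114, 129, 186, 210, 233, 237]

All cut coordinates (distinct, sorted): [9, 18, 26, 38, 46, 55, 66, 72, 78, 86, 105, 114, 125, 129, 141, 157, 173, 181, 186, 202, 210, 218, 233, 237, 252]

Fragment lengths:
  [0,9): 9 bp
  [9,18): 9 bp
  [18,26): 8 bp
  [26,38): 12 bp
  [38,46): 8 bp
  [46,55): 9 bp
  [55,66): 11 bp
  [66,72): 6 bp
  [72,78): 6 bp
  [78,86): 8 bp
  [86,105): 19 bp
  [105,114): 9 bp
  [114,125): 11 bp
  [125,129): 4 bp
  [129,141): 12 bp
  [141,157): 16 bp
  [157,173): 16 bp
  [173,181): 8 bp
  [181,186): 5 bp
  [186,202): 16 bp
  [202,210): 8 bp
  [210,218): 8 bp
  [218,233): 15 bp
  [233,237): 4 bp
  [237,252): 15 bp
  [252,253): 1 bp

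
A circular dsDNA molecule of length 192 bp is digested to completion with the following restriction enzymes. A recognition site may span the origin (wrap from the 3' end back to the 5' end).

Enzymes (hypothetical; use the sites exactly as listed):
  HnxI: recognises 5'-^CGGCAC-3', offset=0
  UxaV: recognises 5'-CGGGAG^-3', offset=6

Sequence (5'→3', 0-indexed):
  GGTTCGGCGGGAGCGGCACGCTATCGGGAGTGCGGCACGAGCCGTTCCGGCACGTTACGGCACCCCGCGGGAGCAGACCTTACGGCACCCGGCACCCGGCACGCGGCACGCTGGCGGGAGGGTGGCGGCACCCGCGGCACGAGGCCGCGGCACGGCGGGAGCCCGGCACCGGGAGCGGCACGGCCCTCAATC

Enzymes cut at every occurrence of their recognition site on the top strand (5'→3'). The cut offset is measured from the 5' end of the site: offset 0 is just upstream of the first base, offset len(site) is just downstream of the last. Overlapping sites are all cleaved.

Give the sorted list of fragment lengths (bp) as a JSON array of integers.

Per-enzyme occurrences:
  HnxI (CGGCAC, off=0): starts [13, 32, 47, 57, 82, 89, 96, 103, 125, 134, 147, 163, 175] → cuts [13, 32, 47, 57, 82, 89, 96, 103, 125, 134, 147, 163, 175]
  UxaV (CGGGAG, off=6): starts [7, 24, 67, 114, 155, 169] → cuts [13, 30, 73, 120, 161, 175]

All cut coordinates (distinct, sorted): [13, 30, 32, 47, 57, 73, 82, 89, 96, 103, 120, 125, 134, 147, 161, 163, 175]

Fragment lengths:
  13→30: 17 bp
  30→32: 2 bp
  32→47: 15 bp
  47→57: 10 bp
  57→73: 16 bp
  73→82: 9 bp
  82→89: 7 bp
  89→96: 7 bp
  96→103: 7 bp
  103→120: 17 bp
  120→125: 5 bp
  125→134: 9 bp
  134→147: 13 bp
  147→161: 14 bp
  161→163: 2 bp
  163→175: 12 bp
  175→13 (wrap): 192-175+13 = 30 bp

[2,2,5,7,7,7,9,9,10,12,13,14,15,16,17,17,30]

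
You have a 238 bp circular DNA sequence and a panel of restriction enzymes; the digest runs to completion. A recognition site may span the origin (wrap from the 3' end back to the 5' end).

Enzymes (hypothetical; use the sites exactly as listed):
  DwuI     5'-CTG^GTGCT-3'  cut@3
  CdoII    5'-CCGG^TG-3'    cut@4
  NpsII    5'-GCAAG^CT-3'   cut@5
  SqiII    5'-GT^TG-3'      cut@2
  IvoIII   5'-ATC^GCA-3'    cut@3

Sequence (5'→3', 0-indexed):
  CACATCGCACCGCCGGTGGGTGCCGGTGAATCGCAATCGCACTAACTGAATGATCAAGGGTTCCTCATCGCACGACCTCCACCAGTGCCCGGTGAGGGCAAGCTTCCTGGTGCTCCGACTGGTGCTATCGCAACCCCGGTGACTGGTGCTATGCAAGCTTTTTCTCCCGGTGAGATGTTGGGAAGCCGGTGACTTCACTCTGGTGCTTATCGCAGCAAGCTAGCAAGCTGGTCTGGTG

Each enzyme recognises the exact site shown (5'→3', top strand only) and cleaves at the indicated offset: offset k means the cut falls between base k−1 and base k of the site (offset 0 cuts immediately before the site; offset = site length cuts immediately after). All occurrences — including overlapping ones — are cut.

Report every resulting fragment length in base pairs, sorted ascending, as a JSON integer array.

Per-enzyme occurrences:
  DwuI (CTGGTGCT, off=3): starts [106, 118, 142, 199] → cuts [109, 121, 145, 202]
  CdoII (CCGGTG, off=4): starts [12, 22, 88, 135, 166, 185] → cuts [16, 26, 92, 139, 170, 189]
  NpsII (GCAAGCT, off=5): starts [97, 152, 214, 222] → cuts [102, 157, 219, 227]
  SqiII (GTTG, off=2): starts [176] → cuts [178]
  IvoIII (ATCGCA, off=3): starts [3, 29, 35, 66, 126, 208] → cuts [6, 32, 38, 69, 129, 211]

Pooled cuts: [6, 16, 26, 32, 38, 69, 92, 102, 109, 121, 129, 139, 145, 157, 170, 178, 189, 202, 211, 219, 227]

Fragment lengths:
  6→16: 10 bp
  16→26: 10 bp
  26→32: 6 bp
  32→38: 6 bp
  38→69: 31 bp
  69→92: 23 bp
  92→102: 10 bp
  102→109: 7 bp
  109→121: 12 bp
  121→129: 8 bp
  129→139: 10 bp
  139→145: 6 bp
  145→157: 12 bp
  157→170: 13 bp
  170→178: 8 bp
  178→189: 11 bp
  189→202: 13 bp
  202→211: 9 bp
  211→219: 8 bp
  219→227: 8 bp
  227→6 (wrap): 238-227+6 = 17 bp

[6,6,6,7,8,8,8,8,9,10,10,10,10,11,12,12,13,13,17,23,31]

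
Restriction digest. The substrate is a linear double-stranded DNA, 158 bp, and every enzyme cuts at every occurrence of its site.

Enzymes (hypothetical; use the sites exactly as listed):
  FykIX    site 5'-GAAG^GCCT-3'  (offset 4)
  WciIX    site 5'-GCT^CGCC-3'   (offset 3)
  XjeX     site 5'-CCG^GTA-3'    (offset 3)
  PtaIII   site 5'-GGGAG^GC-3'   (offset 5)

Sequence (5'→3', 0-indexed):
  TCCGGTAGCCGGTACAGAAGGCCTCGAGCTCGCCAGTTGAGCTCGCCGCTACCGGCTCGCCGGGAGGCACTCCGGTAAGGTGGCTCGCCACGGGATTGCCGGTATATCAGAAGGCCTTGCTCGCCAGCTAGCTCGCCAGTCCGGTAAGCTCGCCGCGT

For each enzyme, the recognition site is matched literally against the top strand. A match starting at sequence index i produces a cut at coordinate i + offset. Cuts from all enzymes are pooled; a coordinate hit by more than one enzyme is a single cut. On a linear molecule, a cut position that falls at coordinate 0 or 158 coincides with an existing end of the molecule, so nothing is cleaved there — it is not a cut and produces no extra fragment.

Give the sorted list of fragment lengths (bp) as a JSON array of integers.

[4,7,7,8,8,8,9,9,10,10,11,12,12,13,14,16]

Per-enzyme occurrences:
  FykIX (GAAGGCCT, off=4): starts [16, 109] → cuts [20, 113]
  WciIX (GCTCGCC, off=3): starts [27, 40, 54, 82, 118, 130, 147] → cuts [30, 43, 57, 85, 121, 133, 150]
  XjeX (CCGGTA, off=3): starts [1, 8, 71, 98, 140] → cuts [4, 11, 74, 101, 143]
  PtaIII (GGGAGGC, off=5): starts [61] → cuts [66]

Pooled cuts: [4, 11, 20, 30, 43, 57, 66, 74, 85, 101, 113, 121, 133, 143, 150]

Fragment lengths:
  [0,4): 4 bp
  [4,11): 7 bp
  [11,20): 9 bp
  [20,30): 10 bp
  [30,43): 13 bp
  [43,57): 14 bp
  [57,66): 9 bp
  [66,74): 8 bp
  [74,85): 11 bp
  [85,101): 16 bp
  [101,113): 12 bp
  [113,121): 8 bp
  [121,133): 12 bp
  [133,143): 10 bp
  [143,150): 7 bp
  [150,158): 8 bp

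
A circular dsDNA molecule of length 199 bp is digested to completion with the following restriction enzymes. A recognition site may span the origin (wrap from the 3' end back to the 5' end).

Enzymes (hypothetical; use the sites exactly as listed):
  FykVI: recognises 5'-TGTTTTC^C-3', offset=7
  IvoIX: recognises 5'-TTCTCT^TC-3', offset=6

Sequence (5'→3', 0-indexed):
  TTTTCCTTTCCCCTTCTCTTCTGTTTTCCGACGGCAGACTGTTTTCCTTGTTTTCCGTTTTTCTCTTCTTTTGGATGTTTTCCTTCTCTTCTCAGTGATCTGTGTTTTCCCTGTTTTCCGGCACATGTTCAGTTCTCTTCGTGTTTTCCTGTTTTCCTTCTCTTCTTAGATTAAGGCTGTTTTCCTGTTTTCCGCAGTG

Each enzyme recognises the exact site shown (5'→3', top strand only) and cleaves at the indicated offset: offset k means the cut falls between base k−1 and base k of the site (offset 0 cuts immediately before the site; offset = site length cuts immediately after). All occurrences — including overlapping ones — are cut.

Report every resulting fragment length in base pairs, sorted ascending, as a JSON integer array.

Site scan:
  FykVI (TGTTTTCC, off=7): starts [21, 39, 48, 75, 102, 111, 141, 149, 177, 185, 197] → cuts [5, 28, 46, 55, 82, 109, 118, 148, 156, 184, 192]
  IvoIX (TTCTCTTC, off=6): starts [13, 60, 83, 132, 157] → cuts [19, 66, 89, 138, 163]

All cut coordinates (distinct, sorted): [5, 19, 28, 46, 55, 66, 82, 89, 109, 118, 138, 148, 156, 163, 184, 192]

Fragment lengths:
  5→19: 14 bp
  19→28: 9 bp
  28→46: 18 bp
  46→55: 9 bp
  55→66: 11 bp
  66→82: 16 bp
  82→89: 7 bp
  89→109: 20 bp
  109→118: 9 bp
  118→138: 20 bp
  138→148: 10 bp
  148→156: 8 bp
  156→163: 7 bp
  163→184: 21 bp
  184→192: 8 bp
  192→5 (wrap): 199-192+5 = 12 bp

[7,7,8,8,9,9,9,10,11,12,14,16,18,20,20,21]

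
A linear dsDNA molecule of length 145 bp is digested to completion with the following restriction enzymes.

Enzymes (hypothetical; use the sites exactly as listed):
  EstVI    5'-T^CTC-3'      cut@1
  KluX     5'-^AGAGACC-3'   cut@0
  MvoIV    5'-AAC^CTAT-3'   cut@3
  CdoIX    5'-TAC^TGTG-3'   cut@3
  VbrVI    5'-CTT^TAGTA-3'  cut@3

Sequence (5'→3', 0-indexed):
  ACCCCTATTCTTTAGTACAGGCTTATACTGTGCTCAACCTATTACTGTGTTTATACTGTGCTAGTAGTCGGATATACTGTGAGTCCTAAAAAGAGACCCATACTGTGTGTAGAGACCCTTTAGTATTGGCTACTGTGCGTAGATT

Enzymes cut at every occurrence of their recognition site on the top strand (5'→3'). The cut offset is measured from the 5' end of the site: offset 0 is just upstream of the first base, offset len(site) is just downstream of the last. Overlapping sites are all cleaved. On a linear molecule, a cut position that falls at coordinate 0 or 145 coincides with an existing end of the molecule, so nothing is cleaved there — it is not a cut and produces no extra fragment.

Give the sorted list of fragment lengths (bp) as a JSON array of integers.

[7,7,10,10,11,12,12,12,13,14,16,21]

Site scan:
  EstVI (TCTC, off=1): no sites
  KluX AGAGACC/0: at [91, 110] ⇒ [91, 110]
  MvoIV AACCTAT/3: at [35] ⇒ [38]
  CdoIX TACTGTG/3: at [25, 42, 53, 74, 100, 130] ⇒ [28, 45, 56, 77, 103, 133]
  VbrVI CTTTAGTA/3: at [9, 117] ⇒ [12, 120]

All cut coordinates (distinct, sorted): [12, 28, 38, 45, 56, 77, 91, 103, 110, 120, 133]

Fragment lengths:
  [0,12): 12 bp
  [12,28): 16 bp
  [28,38): 10 bp
  [38,45): 7 bp
  [45,56): 11 bp
  [56,77): 21 bp
  [77,91): 14 bp
  [91,103): 12 bp
  [103,110): 7 bp
  [110,120): 10 bp
  [120,133): 13 bp
  [133,145): 12 bp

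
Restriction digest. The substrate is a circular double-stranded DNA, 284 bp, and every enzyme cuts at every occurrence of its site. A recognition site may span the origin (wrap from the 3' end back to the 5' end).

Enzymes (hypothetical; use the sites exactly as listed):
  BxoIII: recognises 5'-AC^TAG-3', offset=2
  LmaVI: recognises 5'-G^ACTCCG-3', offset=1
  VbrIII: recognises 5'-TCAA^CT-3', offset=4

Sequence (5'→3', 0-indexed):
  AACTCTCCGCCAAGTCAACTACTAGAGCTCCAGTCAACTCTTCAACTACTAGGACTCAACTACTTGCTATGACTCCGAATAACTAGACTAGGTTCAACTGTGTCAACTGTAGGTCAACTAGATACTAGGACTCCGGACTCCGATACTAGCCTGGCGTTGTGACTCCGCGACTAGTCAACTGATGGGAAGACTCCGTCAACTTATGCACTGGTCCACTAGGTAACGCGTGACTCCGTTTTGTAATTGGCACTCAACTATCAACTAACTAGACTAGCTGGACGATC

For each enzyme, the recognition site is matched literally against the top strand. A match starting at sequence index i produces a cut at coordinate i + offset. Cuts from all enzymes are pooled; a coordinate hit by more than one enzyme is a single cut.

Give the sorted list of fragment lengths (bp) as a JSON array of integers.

[1,4,4,4,5,5,5,7,7,7,7,8,9,9,10,10,10,10,11,11,12,12,13,15,15,15,16,17,25]

Scan for sites:
  BxoIII (ACTAG, off=2): starts [20, 47, 81, 86, 116, 123, 144, 169, 214, 264, 269] → cuts [22, 49, 83, 88, 118, 125, 146, 171, 216, 266, 271]
  LmaVI (GACTCCG, off=1): starts [70, 128, 135, 160, 188, 228] → cuts [71, 129, 136, 161, 189, 229]
  VbrIII (TCAACT, off=4): starts [14, 33, 41, 55, 93, 102, 113, 174, 195, 250, 257, 282] → cuts [2, 18, 37, 45, 59, 97, 106, 117, 178, 199, 254, 261]

Pooled cuts: [2, 18, 22, 37, 45, 49, 59, 71, 83, 88, 97, 106, 117, 118, 125, 129, 136, 146, 161, 171, 178, 189, 199, 216, 229, 254, 261, 266, 271]

Fragments:
  2→18: 16 bp
  18→22: 4 bp
  22→37: 15 bp
  37→45: 8 bp
  45→49: 4 bp
  49→59: 10 bp
  59→71: 12 bp
  71→83: 12 bp
  83→88: 5 bp
  88→97: 9 bp
  97→106: 9 bp
  106→117: 11 bp
  117→118: 1 bp
  118→125: 7 bp
  125→129: 4 bp
  129→136: 7 bp
  136→146: 10 bp
  146→161: 15 bp
  161→171: 10 bp
  171→178: 7 bp
  178→189: 11 bp
  189→199: 10 bp
  199→216: 17 bp
  216→229: 13 bp
  229→254: 25 bp
  254→261: 7 bp
  261→266: 5 bp
  266→271: 5 bp
  271→2 (wrap): 284-271+2 = 15 bp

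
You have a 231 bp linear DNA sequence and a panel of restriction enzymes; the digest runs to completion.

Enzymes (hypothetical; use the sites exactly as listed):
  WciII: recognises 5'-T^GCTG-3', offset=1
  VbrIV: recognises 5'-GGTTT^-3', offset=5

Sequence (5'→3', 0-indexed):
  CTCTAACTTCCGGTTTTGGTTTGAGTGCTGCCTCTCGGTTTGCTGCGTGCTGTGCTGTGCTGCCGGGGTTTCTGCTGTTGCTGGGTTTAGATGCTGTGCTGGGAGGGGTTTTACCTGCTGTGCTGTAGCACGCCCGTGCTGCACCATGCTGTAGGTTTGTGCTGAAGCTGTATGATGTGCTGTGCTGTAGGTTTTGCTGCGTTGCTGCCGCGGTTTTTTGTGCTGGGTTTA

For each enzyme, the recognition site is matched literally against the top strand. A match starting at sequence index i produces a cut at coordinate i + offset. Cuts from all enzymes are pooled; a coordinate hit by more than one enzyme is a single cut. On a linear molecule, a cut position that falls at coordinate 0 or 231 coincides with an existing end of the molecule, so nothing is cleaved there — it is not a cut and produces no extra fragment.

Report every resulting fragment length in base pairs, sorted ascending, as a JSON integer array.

Scan for sites:
  WciII TGCTG/1: at [25, 40, 47, 52, 57, 72, 78, 91, 96, 115, 120, 136, 146, 159, 177, 182, 194, 202, 220] ⇒ [26, 41, 48, 53, 58, 73, 79, 92, 97, 116, 121, 137, 147, 160, 178, 183, 195, 203, 221]
  VbrIV GGTTT/5: at [11, 17, 36, 66, 83, 106, 153, 189, 211, 225] ⇒ [16, 22, 41, 71, 88, 111, 158, 194, 216, 230]

Pooled cuts: [16, 22, 26, 41, 48, 53, 58, 71, 73, 79, 88, 92, 97, 111, 116, 121, 137, 147, 158, 160, 178, 183, 194, 195, 203, 216, 221, 230]

Fragment lengths:
  [0,16): 16 bp
  [16,22): 6 bp
  [22,26): 4 bp
  [26,41): 15 bp
  [41,48): 7 bp
  [48,53): 5 bp
  [53,58): 5 bp
  [58,71): 13 bp
  [71,73): 2 bp
  [73,79): 6 bp
  [79,88): 9 bp
  [88,92): 4 bp
  [92,97): 5 bp
  [97,111): 14 bp
  [111,116): 5 bp
  [116,121): 5 bp
  [121,137): 16 bp
  [137,147): 10 bp
  [147,158): 11 bp
  [158,160): 2 bp
  [160,178): 18 bp
  [178,183): 5 bp
  [183,194): 11 bp
  [194,195): 1 bp
  [195,203): 8 bp
  [203,216): 13 bp
  [216,221): 5 bp
  [221,230): 9 bp
  [230,231): 1 bp

[1,1,2,2,4,4,5,5,5,5,5,5,5,6,6,7,8,9,9,10,11,11,13,13,14,15,16,16,18]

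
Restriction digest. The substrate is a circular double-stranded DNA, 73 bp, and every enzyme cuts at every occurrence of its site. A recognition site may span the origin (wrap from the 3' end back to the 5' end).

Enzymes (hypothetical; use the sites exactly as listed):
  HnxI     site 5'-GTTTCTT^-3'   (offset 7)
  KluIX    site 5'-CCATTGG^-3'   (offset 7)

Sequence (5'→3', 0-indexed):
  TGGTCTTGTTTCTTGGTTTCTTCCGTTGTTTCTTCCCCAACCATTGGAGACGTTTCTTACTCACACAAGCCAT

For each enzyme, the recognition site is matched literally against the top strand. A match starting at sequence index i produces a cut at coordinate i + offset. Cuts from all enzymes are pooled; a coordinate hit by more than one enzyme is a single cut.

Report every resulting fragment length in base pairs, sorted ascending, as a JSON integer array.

[8,11,11,12,13,18]

Site scan:
  HnxI GTTTCTT/7: at [7, 15, 27, 51] ⇒ [14, 22, 34, 58]
  KluIX CCATTGG/7: at [40, 69] ⇒ [3, 47]

Pooled cuts: [3, 14, 22, 34, 47, 58]

Fragments:
  3→14: 11 bp
  14→22: 8 bp
  22→34: 12 bp
  34→47: 13 bp
  47→58: 11 bp
  58→3 (wrap): 73-58+3 = 18 bp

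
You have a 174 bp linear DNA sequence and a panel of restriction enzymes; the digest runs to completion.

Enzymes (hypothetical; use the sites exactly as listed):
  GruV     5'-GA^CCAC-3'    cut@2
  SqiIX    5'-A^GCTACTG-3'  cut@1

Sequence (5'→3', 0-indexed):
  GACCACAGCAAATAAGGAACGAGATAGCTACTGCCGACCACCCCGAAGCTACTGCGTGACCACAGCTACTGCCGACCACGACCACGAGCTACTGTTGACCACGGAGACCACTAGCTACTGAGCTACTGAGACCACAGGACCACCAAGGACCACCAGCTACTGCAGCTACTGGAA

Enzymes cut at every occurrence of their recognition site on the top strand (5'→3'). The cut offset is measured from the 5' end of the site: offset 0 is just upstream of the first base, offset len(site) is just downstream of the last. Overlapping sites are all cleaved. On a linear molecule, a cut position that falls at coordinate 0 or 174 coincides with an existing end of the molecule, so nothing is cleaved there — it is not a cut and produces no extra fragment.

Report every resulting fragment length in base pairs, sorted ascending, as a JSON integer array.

Site scan:
  GruV GACCAC/2: at [0, 35, 57, 73, 79, 96, 105, 129, 137, 147] ⇒ [2, 37, 59, 75, 81, 98, 107, 131, 139, 149]
  SqiIX AGCTACTG/1: at [25, 46, 63, 86, 112, 120, 154, 163] ⇒ [26, 47, 64, 87, 113, 121, 155, 164]

Pooled cuts: [2, 26, 37, 47, 59, 64, 75, 81, 87, 98, 107, 113, 121, 131, 139, 149, 155, 164]

Fragment lengths:
  [0,2): 2 bp
  [2,26): 24 bp
  [26,37): 11 bp
  [37,47): 10 bp
  [47,59): 12 bp
  [59,64): 5 bp
  [64,75): 11 bp
  [75,81): 6 bp
  [81,87): 6 bp
  [87,98): 11 bp
  [98,107): 9 bp
  [107,113): 6 bp
  [113,121): 8 bp
  [121,131): 10 bp
  [131,139): 8 bp
  [139,149): 10 bp
  [149,155): 6 bp
  [155,164): 9 bp
  [164,174): 10 bp

[2,5,6,6,6,6,8,8,9,9,10,10,10,10,11,11,11,12,24]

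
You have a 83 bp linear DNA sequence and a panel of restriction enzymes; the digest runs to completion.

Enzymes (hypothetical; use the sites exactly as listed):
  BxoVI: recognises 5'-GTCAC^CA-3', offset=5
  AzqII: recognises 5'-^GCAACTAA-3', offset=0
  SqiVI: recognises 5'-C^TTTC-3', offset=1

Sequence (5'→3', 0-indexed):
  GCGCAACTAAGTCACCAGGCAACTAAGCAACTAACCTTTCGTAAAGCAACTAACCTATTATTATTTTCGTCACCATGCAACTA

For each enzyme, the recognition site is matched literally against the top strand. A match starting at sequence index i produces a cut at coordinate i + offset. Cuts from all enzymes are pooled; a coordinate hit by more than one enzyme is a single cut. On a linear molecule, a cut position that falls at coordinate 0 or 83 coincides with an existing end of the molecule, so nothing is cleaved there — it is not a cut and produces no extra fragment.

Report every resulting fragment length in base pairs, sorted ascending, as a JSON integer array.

Per-enzyme occurrences:
  BxoVI (GTCACCA, off=5): starts [10, 68] → cuts [15, 73]
  AzqII (GCAACTAA, off=0): starts [2, 18, 26, 45] → cuts [2, 18, 26, 45]
  SqiVI (CTTTC, off=1): starts [35] → cuts [36]

Pooled cuts: [2, 15, 18, 26, 36, 45, 73]

Fragments:
  [0,2): 2 bp
  [2,15): 13 bp
  [15,18): 3 bp
  [18,26): 8 bp
  [26,36): 10 bp
  [36,45): 9 bp
  [45,73): 28 bp
  [73,83): 10 bp

[2,3,8,9,10,10,13,28]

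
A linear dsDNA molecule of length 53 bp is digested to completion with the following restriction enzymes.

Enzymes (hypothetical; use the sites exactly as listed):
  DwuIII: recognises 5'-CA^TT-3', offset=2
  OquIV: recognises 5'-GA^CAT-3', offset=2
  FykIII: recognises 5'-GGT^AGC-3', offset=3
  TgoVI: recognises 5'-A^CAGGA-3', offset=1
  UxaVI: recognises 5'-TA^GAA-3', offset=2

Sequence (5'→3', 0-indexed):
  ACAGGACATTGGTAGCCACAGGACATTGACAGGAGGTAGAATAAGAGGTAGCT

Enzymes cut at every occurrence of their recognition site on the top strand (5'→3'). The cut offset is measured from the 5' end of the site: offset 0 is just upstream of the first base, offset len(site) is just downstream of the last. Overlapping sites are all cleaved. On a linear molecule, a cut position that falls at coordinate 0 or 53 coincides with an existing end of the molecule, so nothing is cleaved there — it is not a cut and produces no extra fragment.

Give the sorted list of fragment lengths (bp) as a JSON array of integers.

Scan for sites:
  DwuIII (CATT, off=2): starts [6, 23] → cuts [8, 25]
  OquIV (GACAT, off=2): starts [4, 21] → cuts [6, 23]
  FykIII (GGTAGC, off=3): starts [10, 46] → cuts [13, 49]
  TgoVI (ACAGGA, off=1): starts [0, 17, 28] → cuts [1, 18, 29]
  UxaVI (TAGAA, off=2): starts [36] → cuts [38]

Pooled cuts: [1, 6, 8, 13, 18, 23, 25, 29, 38, 49]

Fragment lengths:
  [0,1): 1 bp
  [1,6): 5 bp
  [6,8): 2 bp
  [8,13): 5 bp
  [13,18): 5 bp
  [18,23): 5 bp
  [23,25): 2 bp
  [25,29): 4 bp
  [29,38): 9 bp
  [38,49): 11 bp
  [49,53): 4 bp

[1,2,2,4,4,5,5,5,5,9,11]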